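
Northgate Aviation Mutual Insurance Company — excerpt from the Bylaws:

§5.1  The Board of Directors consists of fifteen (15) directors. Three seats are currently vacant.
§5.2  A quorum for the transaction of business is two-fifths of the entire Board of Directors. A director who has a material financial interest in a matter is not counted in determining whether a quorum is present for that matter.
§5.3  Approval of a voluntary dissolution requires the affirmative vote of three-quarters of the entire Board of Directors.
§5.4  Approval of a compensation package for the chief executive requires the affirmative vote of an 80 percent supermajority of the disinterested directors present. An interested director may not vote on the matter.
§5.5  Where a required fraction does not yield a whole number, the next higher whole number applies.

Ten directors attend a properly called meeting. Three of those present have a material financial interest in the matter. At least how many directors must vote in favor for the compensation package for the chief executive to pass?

The compensation package for the chief executive requires four-fifths of the disinterested directors present (10 − 3 = 7).
4/5 of 7 = 5.60, rounded up to 6.

6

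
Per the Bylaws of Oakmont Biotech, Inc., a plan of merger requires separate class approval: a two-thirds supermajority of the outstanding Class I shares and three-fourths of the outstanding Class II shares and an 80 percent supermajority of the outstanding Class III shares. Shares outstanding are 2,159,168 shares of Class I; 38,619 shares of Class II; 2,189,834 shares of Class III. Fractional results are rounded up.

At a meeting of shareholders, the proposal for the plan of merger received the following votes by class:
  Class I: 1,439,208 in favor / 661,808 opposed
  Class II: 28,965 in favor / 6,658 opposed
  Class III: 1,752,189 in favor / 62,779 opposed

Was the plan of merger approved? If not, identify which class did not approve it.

Class I: 2/3 of 2159168 = 1439445.33, rounded up to 1439446; 1,439,446 required, 1,439,208 in favor — not approved.
Class II: 3/4 of 38619 = 28964.25, rounded up to 28965; 28,965 required, 28,965 in favor — approved.
Class III: 4/5 of 2189834 = 1751867.20, rounded up to 1751868; 1,751,868 required, 1,752,189 in favor — approved.

Not approved — the Class I shares did not give the required vote.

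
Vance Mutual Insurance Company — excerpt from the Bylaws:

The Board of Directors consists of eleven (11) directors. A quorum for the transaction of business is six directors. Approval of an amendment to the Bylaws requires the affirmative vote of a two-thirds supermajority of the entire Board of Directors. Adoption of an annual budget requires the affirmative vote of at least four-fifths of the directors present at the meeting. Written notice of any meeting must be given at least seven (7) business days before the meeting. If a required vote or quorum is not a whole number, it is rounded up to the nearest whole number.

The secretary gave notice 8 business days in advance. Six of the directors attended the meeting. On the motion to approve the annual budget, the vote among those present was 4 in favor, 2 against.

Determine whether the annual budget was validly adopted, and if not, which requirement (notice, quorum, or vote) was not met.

Invalid — vote requirement not satisfied.

Notice: 8 business days given; 7 required (8 ≥ 7). Satisfied.
Quorum: 6 present; quorum is 6. Satisfied.
Vote: the annual budget requires four-fifths of the directors present (6). 4/5 of 6 = 4.80, rounded up to 5, so 5 affirmative votes are needed; 4 voted in favor. Not satisfied.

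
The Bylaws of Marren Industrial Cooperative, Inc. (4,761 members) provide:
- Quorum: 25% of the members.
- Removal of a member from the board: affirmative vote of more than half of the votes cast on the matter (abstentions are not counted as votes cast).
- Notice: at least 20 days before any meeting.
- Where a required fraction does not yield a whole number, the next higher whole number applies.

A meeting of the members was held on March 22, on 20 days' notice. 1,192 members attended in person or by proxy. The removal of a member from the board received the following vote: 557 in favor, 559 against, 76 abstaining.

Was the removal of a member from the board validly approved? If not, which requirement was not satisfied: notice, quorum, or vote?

Invalid — vote requirement not satisfied.

Notice: 20 days given; 20 required. Satisfied.
Quorum: 25% of 4,761 = 1,190.25, rounded up to 1,191; 1,192 present. Satisfied.
Vote: requires a majority of the votes cast (1,192 − 76 abstaining = 1,116); a majority of 1116 is 559, so 559 needed; 557 in favor. Not satisfied.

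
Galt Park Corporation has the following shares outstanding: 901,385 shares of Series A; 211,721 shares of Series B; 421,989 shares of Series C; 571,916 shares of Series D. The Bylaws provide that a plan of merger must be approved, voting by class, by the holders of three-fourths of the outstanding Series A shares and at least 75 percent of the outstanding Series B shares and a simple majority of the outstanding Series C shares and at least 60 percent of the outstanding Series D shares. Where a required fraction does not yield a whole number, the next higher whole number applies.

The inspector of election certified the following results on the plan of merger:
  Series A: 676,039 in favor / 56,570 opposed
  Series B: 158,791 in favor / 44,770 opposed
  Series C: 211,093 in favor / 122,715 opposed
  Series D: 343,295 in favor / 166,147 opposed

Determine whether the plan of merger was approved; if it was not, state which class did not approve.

Approved — every class gave the required vote.

Series A: 3/4 of 901385 = 676038.75, rounded up to 676039; 676,039 required, 676,039 in favor — approved.
Series B: 3/4 of 211721 = 158790.75, rounded up to 158791; 158,791 required, 158,791 in favor — approved.
Series C: a majority of 421989 is 210995; 210,995 required, 211,093 in favor — approved.
Series D: 3/5 of 571916 = 343149.60, rounded up to 343150; 343,150 required, 343,295 in favor — approved.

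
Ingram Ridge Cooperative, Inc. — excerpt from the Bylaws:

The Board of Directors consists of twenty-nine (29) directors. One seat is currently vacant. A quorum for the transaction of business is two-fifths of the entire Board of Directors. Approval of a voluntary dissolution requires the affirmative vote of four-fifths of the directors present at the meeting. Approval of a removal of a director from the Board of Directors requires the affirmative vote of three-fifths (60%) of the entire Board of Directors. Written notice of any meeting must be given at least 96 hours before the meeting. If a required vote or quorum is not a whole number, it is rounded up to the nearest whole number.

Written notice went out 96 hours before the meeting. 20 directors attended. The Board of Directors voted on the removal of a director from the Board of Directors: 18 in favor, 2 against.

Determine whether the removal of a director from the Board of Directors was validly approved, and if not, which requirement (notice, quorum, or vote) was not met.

Valid — all requirements satisfied.

Notice: 96 hours given; 96 required (96 ≥ 96). Satisfied.
Quorum: 20 present; quorum is 12. Satisfied.
Vote: the removal of a director from the Board of Directors requires three-fifths of the entire Board of Directors (29). 3/5 of 29 = 17.40, rounded up to 18, so 18 affirmative votes are needed; 18 voted in favor. Satisfied.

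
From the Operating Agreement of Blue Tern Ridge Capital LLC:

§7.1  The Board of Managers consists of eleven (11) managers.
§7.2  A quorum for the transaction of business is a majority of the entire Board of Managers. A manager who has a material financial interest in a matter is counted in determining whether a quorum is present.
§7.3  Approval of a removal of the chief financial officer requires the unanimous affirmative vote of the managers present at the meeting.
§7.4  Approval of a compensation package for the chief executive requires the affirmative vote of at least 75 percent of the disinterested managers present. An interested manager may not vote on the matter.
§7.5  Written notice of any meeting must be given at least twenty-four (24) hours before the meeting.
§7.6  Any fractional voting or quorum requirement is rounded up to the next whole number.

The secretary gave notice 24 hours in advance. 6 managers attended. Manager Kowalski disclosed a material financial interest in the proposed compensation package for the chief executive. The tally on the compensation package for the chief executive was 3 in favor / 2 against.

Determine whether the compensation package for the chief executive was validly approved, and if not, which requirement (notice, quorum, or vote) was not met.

Notice: 24 hours given; 24 required (24 ≥ 24). Satisfied.
Quorum: 6 present (interested managers count toward quorum); quorum is 6. Satisfied.
Vote: the compensation package for the chief executive requires three-fourths of the disinterested managers present (6 − 1 = 5). 3/4 of 5 = 3.75, rounded up to 4, so 4 affirmative votes are needed; 3 voted in favor. Not satisfied.

Invalid — vote requirement not satisfied.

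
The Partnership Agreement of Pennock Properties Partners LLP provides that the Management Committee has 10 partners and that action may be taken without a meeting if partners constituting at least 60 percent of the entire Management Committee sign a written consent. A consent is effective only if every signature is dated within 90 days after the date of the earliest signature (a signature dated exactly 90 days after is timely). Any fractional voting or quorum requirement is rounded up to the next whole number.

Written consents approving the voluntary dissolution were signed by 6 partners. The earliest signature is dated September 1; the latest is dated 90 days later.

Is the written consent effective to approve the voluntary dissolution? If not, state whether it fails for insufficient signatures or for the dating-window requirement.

Effective — both the signature and dating-window requirements are satisfied.

Signatures required: at least 60 percent of 10 — 3/5 of 10 = 6, so 6 needed; 6 signed. Sufficient.
Dating window: the latest signature is 90 days after the earliest; the limit is 90 days. Within the window.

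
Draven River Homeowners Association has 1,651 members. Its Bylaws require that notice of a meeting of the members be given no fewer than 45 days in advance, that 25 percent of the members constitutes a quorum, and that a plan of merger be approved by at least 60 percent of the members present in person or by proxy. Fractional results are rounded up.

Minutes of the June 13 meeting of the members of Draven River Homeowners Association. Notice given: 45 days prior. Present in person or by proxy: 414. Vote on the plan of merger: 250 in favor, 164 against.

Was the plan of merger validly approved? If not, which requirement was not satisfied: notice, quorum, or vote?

Valid — all requirements satisfied.

Notice: 45 days given; 45 required. Satisfied.
Quorum: 25% of 1,651 = 412.75, rounded up to 413; 414 present. Satisfied.
Vote: requires three-fifths of those present (414); 3/5 of 414 = 248.40, rounded up to 249, so 249 needed; 250 in favor. Satisfied.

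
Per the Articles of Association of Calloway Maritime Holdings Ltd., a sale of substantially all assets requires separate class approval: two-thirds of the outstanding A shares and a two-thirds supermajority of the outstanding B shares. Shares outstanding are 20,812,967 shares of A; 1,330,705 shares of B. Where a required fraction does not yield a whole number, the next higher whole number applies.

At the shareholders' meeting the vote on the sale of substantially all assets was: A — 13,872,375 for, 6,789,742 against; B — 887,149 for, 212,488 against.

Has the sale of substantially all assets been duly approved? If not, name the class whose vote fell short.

A: 2/3 of 20812967 = 13875311.33, rounded up to 13875312; 13,875,312 required, 13,872,375 in favor — not approved.
B: 2/3 of 1330705 = 887136.67, rounded up to 887137; 887,137 required, 887,149 in favor — approved.

Not approved — the A shares did not give the required vote.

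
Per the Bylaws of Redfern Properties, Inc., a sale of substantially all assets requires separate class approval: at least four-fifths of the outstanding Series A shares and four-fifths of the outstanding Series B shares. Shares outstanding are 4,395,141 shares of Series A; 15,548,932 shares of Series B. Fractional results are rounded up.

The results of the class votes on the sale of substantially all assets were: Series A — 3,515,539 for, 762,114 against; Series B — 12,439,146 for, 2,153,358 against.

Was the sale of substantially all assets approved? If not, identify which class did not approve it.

Series A: 4/5 of 4395141 = 3516112.80, rounded up to 3516113; 3,516,113 required, 3,515,539 in favor — not approved.
Series B: 4/5 of 15548932 = 12439145.60, rounded up to 12439146; 12,439,146 required, 12,439,146 in favor — approved.

Not approved — the Series A shares did not give the required vote.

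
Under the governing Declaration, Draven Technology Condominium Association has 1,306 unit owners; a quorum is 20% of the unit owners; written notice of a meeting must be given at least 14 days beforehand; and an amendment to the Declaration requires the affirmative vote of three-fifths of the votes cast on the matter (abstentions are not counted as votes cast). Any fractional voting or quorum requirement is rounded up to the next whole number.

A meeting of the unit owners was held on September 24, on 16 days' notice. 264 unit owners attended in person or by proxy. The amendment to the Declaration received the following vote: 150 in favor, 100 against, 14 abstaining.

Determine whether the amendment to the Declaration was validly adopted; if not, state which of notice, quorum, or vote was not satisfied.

Notice: 16 days given; 14 required. Satisfied.
Quorum: 20% of 1,306 = 261.20, rounded up to 262; 264 present. Satisfied.
Vote: requires three-fifths of the votes cast (264 − 14 abstaining = 250); 3/5 of 250 = 150, so 150 needed; 150 in favor. Satisfied.

Valid — all requirements satisfied.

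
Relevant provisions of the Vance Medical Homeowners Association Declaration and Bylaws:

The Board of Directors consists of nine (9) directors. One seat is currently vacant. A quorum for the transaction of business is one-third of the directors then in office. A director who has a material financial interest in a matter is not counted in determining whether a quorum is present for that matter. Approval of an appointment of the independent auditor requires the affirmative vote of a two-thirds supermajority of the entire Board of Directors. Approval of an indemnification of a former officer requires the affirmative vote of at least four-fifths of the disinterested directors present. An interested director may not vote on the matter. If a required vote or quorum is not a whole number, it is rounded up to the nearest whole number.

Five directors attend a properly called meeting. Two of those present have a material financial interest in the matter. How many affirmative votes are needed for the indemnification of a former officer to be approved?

The indemnification of a former officer requires four-fifths of the disinterested directors present (5 − 2 = 3).
4/5 of 3 = 2.40, rounded up to 3.

3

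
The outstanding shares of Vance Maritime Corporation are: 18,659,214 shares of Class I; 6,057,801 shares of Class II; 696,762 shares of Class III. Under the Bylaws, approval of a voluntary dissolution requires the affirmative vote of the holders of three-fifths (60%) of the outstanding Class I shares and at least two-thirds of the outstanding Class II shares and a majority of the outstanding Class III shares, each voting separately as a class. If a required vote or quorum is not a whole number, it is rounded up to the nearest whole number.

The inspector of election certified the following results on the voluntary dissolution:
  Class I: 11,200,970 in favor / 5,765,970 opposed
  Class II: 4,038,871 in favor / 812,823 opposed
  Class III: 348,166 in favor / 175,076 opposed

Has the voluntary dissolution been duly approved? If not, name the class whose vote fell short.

Class I: 3/5 of 18659214 = 11195528.40, rounded up to 11195529; 11,195,529 required, 11,200,970 in favor — approved.
Class II: 2/3 of 6057801 = 4038534; 4,038,534 required, 4,038,871 in favor — approved.
Class III: a majority of 696762 is 348382; 348,382 required, 348,166 in favor — not approved.

Not approved — the Class III shares did not give the required vote.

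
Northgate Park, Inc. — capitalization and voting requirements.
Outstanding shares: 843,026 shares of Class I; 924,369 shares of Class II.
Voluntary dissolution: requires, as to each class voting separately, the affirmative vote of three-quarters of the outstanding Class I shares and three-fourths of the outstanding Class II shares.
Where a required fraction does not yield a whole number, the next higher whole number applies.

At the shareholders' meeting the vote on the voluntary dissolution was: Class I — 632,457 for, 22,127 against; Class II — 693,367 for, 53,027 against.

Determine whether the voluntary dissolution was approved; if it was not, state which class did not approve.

Approved — every class gave the required vote.

Class I: 3/4 of 843026 = 632269.50, rounded up to 632270; 632,270 required, 632,457 in favor — approved.
Class II: 3/4 of 924369 = 693276.75, rounded up to 693277; 693,277 required, 693,367 in favor — approved.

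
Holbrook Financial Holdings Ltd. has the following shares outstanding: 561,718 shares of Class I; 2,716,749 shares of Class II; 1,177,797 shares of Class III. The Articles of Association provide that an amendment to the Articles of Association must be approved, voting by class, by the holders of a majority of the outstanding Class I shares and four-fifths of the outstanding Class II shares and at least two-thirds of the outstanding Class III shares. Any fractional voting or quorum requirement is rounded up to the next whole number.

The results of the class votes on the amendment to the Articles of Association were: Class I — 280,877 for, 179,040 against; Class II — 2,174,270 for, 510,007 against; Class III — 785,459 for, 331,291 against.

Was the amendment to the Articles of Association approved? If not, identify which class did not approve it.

Class I: a majority of 561718 is 280860; 280,860 required, 280,877 in favor — approved.
Class II: 4/5 of 2716749 = 2173399.20, rounded up to 2173400; 2,173,400 required, 2,174,270 in favor — approved.
Class III: 2/3 of 1177797 = 785198; 785,198 required, 785,459 in favor — approved.

Approved — every class gave the required vote.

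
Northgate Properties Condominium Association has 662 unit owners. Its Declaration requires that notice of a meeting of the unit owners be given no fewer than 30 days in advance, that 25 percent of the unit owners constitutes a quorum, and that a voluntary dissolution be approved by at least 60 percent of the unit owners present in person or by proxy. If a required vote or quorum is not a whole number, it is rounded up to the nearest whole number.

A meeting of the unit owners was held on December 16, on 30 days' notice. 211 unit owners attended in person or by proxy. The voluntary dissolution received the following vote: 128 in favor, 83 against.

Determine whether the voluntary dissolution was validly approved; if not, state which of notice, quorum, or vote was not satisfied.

Notice: 30 days given; 30 required. Satisfied.
Quorum: 25% of 662 = 165.50, rounded up to 166; 211 present. Satisfied.
Vote: requires three-fifths of those present (211); 3/5 of 211 = 126.60, rounded up to 127, so 127 needed; 128 in favor. Satisfied.

Valid — all requirements satisfied.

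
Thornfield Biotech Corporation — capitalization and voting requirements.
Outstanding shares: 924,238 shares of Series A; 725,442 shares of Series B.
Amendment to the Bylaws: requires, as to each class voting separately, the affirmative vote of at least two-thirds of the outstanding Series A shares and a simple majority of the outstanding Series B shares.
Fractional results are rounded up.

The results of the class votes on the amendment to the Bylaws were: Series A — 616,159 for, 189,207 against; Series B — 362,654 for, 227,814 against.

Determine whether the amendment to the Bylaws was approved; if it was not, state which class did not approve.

Series A: 2/3 of 924238 = 616158.67, rounded up to 616159; 616,159 required, 616,159 in favor — approved.
Series B: a majority of 725442 is 362722; 362,722 required, 362,654 in favor — not approved.

Not approved — the Series B shares did not give the required vote.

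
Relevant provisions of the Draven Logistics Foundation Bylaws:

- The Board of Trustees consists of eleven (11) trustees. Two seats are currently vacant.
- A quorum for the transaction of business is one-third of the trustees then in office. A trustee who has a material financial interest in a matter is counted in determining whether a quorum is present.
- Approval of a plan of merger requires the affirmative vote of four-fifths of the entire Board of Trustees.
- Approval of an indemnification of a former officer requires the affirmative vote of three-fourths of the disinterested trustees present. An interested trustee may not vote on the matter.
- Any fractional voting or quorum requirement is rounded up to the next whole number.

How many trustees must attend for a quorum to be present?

1/3 of 9 = 3.

3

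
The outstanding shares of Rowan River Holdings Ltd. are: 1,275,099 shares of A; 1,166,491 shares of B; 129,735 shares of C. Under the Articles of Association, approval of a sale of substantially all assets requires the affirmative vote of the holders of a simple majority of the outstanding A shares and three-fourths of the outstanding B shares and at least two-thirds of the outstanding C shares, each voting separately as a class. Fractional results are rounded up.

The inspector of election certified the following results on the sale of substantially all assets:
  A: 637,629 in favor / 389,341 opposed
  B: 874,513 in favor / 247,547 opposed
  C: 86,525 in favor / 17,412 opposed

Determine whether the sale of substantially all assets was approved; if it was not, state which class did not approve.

A: a majority of 1275099 is 637550; 637,550 required, 637,629 in favor — approved.
B: 3/4 of 1166491 = 874868.25, rounded up to 874869; 874,869 required, 874,513 in favor — not approved.
C: 2/3 of 129735 = 86490; 86,490 required, 86,525 in favor — approved.

Not approved — the B shares did not give the required vote.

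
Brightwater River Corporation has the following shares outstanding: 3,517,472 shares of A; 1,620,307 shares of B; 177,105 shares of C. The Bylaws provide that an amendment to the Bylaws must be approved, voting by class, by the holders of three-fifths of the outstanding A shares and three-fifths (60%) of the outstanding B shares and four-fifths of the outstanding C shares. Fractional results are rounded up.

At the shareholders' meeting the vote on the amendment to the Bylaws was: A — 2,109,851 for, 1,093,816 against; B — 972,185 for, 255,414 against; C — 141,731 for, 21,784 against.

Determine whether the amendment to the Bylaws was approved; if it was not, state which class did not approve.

A: 3/5 of 3517472 = 2110483.20, rounded up to 2110484; 2,110,484 required, 2,109,851 in favor — not approved.
B: 3/5 of 1620307 = 972184.20, rounded up to 972185; 972,185 required, 972,185 in favor — approved.
C: 4/5 of 177105 = 141684; 141,684 required, 141,731 in favor — approved.

Not approved — the A shares did not give the required vote.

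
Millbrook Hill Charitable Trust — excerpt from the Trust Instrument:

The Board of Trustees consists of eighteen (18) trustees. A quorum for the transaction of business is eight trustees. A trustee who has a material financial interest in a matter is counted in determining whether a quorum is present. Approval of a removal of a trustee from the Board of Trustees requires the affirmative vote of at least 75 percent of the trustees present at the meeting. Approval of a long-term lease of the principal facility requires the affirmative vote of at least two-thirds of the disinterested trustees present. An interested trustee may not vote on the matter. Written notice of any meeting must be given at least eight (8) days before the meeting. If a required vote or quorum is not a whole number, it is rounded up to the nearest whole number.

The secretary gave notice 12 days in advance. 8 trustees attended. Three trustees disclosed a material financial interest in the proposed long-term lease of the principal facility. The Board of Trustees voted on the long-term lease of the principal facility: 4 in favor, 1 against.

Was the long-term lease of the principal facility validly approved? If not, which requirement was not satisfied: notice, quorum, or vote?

Notice: 12 days given; 8 required (12 ≥ 8). Satisfied.
Quorum: 8 present (interested trustees count toward quorum); quorum is 8. Satisfied.
Vote: the long-term lease of the principal facility requires two-thirds of the disinterested trustees present (8 − 3 = 5). 2/3 of 5 = 3.33, rounded up to 4, so 4 affirmative votes are needed; 4 voted in favor. Satisfied.

Valid — all requirements satisfied.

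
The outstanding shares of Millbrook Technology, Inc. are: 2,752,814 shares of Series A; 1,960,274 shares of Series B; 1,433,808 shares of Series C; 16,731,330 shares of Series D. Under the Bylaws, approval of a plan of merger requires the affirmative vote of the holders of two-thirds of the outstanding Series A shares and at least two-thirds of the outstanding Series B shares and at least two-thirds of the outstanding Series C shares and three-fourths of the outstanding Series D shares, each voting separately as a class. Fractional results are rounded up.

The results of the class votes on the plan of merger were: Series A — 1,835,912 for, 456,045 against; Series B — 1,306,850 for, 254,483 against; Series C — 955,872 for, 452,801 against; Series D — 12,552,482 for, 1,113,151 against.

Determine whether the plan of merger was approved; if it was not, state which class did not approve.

Series A: 2/3 of 2752814 = 1835209.33, rounded up to 1835210; 1,835,210 required, 1,835,912 in favor — approved.
Series B: 2/3 of 1960274 = 1306849.33, rounded up to 1306850; 1,306,850 required, 1,306,850 in favor — approved.
Series C: 2/3 of 1433808 = 955872; 955,872 required, 955,872 in favor — approved.
Series D: 3/4 of 16731330 = 12548497.50, rounded up to 12548498; 12,548,498 required, 12,552,482 in favor — approved.

Approved — every class gave the required vote.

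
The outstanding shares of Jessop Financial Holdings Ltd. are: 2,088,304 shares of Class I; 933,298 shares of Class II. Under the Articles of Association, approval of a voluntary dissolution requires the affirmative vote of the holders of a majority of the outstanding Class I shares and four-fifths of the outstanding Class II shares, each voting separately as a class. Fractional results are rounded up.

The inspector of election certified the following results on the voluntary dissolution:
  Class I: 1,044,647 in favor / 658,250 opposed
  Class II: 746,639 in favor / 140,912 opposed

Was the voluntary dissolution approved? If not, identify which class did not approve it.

Approved — every class gave the required vote.

Class I: a majority of 2088304 is 1044153; 1,044,153 required, 1,044,647 in favor — approved.
Class II: 4/5 of 933298 = 746638.40, rounded up to 746639; 746,639 required, 746,639 in favor — approved.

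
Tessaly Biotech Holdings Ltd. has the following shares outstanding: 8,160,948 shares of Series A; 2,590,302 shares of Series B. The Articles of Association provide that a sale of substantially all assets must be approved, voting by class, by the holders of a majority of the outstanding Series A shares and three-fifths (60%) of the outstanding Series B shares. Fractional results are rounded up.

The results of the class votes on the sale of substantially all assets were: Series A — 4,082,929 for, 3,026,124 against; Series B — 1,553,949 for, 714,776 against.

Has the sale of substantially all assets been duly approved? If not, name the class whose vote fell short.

Series A: a majority of 8160948 is 4080475; 4,080,475 required, 4,082,929 in favor — approved.
Series B: 3/5 of 2590302 = 1554181.20, rounded up to 1554182; 1,554,182 required, 1,553,949 in favor — not approved.

Not approved — the Series B shares did not give the required vote.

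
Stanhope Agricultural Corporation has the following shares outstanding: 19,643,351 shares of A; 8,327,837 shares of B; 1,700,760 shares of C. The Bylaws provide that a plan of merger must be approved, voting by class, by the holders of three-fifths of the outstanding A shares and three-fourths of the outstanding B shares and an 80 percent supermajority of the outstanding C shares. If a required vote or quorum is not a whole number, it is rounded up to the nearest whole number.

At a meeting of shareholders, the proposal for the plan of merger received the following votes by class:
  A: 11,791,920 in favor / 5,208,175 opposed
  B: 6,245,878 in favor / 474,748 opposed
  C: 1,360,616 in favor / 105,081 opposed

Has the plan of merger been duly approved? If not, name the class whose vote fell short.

A: 3/5 of 19643351 = 11786010.60, rounded up to 11786011; 11,786,011 required, 11,791,920 in favor — approved.
B: 3/4 of 8327837 = 6245877.75, rounded up to 6245878; 6,245,878 required, 6,245,878 in favor — approved.
C: 4/5 of 1700760 = 1360608; 1,360,608 required, 1,360,616 in favor — approved.

Approved — every class gave the required vote.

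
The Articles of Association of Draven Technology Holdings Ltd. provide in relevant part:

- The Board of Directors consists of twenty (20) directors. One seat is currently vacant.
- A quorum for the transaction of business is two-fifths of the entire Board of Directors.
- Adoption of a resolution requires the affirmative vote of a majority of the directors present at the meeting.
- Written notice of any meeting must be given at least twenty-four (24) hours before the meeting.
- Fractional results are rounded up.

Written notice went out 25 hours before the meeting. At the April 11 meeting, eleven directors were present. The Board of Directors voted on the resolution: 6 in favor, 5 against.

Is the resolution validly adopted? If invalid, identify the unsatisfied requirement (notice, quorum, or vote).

Notice: 25 hours given; 24 required (25 ≥ 24). Satisfied.
Quorum: 11 present; quorum is 8. Satisfied.
Vote: the resolution requires a majority of the directors present (11). A majority of 11 is 6, so 6 affirmative votes are needed; 6 voted in favor. Satisfied.

Valid — all requirements satisfied.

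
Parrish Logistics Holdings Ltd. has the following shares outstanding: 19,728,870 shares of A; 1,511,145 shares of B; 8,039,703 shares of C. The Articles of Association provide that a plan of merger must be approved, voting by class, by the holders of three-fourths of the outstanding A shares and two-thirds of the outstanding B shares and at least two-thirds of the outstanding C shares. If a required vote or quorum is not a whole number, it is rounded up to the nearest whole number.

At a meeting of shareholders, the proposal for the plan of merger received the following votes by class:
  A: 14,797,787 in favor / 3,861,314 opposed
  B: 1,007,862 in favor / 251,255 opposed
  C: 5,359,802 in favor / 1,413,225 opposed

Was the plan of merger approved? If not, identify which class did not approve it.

Approved — every class gave the required vote.

A: 3/4 of 19728870 = 14796652.50, rounded up to 14796653; 14,796,653 required, 14,797,787 in favor — approved.
B: 2/3 of 1511145 = 1007430; 1,007,430 required, 1,007,862 in favor — approved.
C: 2/3 of 8039703 = 5359802; 5,359,802 required, 5,359,802 in favor — approved.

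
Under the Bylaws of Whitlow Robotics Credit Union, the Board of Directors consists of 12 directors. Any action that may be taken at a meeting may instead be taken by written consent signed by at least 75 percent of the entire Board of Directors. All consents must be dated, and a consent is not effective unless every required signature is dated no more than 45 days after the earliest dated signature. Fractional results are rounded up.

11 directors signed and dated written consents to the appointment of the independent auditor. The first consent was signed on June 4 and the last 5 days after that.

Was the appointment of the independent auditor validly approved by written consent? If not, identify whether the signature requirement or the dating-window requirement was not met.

Signatures required: at least 75 percent of 12 — 3/4 of 12 = 9, so 9 needed; 11 signed. Sufficient.
Dating window: the latest signature is 5 days after the earliest; the limit is 45 days. Within the window.

Effective — both the signature and dating-window requirements are satisfied.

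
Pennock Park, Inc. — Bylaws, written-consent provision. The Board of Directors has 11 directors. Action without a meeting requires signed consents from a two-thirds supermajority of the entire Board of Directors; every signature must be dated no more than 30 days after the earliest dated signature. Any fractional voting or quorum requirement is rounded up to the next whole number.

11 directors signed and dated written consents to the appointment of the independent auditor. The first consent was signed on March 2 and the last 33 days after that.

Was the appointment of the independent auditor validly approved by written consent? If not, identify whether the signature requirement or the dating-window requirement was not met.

Signatures required: a two-thirds supermajority of 11 — 2/3 of 11 = 7.33, rounded up to 8, so 8 needed; 11 signed. Sufficient.
Dating window: the latest signature is 33 days after the earliest; the limit is 30 days. Outside the window.

Not effective — dating-window requirement not satisfied.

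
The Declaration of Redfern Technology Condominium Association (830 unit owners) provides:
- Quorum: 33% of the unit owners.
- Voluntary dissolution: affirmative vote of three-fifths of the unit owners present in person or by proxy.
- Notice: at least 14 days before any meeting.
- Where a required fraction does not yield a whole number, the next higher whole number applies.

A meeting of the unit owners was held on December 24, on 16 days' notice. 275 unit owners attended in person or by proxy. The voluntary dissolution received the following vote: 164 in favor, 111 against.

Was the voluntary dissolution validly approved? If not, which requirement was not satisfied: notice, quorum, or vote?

Notice: 16 days given; 14 required. Satisfied.
Quorum: 33% of 830 = 273.90, rounded up to 274; 275 present. Satisfied.
Vote: requires three-fifths of those present (275); 3/5 of 275 = 165, so 165 needed; 164 in favor. Not satisfied.

Invalid — vote requirement not satisfied.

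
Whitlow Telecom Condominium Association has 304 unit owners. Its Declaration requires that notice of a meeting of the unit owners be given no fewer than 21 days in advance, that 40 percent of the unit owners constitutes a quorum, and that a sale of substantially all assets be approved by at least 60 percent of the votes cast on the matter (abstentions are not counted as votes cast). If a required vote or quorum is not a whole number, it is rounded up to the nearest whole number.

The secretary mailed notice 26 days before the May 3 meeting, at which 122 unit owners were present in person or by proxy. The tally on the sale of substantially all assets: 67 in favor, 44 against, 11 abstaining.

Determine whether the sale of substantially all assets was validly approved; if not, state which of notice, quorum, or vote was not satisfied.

Notice: 26 days given; 21 required. Satisfied.
Quorum: 40% of 304 = 121.60, rounded up to 122; 122 present. Satisfied.
Vote: requires three-fifths of the votes cast (122 − 11 abstaining = 111); 3/5 of 111 = 66.60, rounded up to 67, so 67 needed; 67 in favor. Satisfied.

Valid — all requirements satisfied.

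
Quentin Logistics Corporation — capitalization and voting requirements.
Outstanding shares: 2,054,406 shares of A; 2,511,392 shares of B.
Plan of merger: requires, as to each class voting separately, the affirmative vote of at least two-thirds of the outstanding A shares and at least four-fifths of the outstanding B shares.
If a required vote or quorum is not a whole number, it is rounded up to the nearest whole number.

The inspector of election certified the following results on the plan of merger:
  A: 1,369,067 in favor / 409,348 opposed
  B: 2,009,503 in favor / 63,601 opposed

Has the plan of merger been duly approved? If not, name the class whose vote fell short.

Not approved — the A shares did not give the required vote.

A: 2/3 of 2054406 = 1369604; 1,369,604 required, 1,369,067 in favor — not approved.
B: 4/5 of 2511392 = 2009113.60, rounded up to 2009114; 2,009,114 required, 2,009,503 in favor — approved.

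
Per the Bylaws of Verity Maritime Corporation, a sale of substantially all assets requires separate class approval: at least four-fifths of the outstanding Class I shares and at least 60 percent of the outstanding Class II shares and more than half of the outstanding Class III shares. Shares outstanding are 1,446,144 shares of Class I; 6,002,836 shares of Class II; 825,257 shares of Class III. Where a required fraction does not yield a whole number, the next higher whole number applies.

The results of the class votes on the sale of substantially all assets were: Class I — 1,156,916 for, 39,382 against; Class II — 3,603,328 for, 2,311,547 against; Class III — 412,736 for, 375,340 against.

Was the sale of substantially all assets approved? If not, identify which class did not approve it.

Approved — every class gave the required vote.

Class I: 4/5 of 1446144 = 1156915.20, rounded up to 1156916; 1,156,916 required, 1,156,916 in favor — approved.
Class II: 3/5 of 6002836 = 3601701.60, rounded up to 3601702; 3,601,702 required, 3,603,328 in favor — approved.
Class III: a majority of 825257 is 412629; 412,629 required, 412,736 in favor — approved.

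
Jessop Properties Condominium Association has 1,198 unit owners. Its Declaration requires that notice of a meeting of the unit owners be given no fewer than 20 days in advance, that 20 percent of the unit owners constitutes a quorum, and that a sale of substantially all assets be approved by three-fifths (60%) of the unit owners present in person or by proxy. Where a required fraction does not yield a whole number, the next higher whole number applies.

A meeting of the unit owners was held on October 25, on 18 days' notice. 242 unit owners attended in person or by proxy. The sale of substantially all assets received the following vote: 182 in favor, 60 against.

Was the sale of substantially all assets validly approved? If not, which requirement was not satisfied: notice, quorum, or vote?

Notice: 18 days given; 20 required. Not satisfied.
Quorum: 20% of 1,198 = 239.60, rounded up to 240; 242 present. Satisfied.
Vote: requires three-fifths of those present (242); 3/5 of 242 = 145.20, rounded up to 146, so 146 needed; 182 in favor. Satisfied.

Invalid — notice requirement not satisfied.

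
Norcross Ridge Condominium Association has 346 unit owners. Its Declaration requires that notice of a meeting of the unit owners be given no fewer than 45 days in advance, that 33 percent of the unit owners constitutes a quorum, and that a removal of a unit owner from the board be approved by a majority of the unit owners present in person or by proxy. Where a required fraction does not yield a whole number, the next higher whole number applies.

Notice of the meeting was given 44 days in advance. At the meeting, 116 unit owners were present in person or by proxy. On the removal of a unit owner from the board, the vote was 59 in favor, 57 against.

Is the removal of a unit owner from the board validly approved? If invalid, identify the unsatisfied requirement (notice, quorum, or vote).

Notice: 44 days given; 45 required. Not satisfied.
Quorum: 33% of 346 = 114.18, rounded up to 115; 116 present. Satisfied.
Vote: requires a majority of those present (116); a majority of 116 is 59, so 59 needed; 59 in favor. Satisfied.

Invalid — notice requirement not satisfied.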